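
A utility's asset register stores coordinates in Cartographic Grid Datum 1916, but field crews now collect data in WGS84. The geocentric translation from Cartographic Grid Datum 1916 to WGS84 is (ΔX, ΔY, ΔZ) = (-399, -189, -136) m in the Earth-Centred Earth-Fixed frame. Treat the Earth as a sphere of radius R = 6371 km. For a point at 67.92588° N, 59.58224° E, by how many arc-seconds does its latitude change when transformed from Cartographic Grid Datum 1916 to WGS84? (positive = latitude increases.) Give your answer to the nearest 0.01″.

Δφ = 9.30″

sin φ = 0.926698, cos φ = 0.375806, sin λ = 0.862357, cos λ = 0.506301.
North component: ΔN = −sin φ cos λ·ΔX − sin φ sin λ·ΔY + cos φ·ΔZ = −(0.926698)(0.506301)(-399) − (0.926698)(0.862357)(-189) + (0.375806)(-136) = 287.13 m.
1° of latitude spans πR/180 = 111195 m, so Δφ = 287.13 / 111195 × 3600 = 9.296″.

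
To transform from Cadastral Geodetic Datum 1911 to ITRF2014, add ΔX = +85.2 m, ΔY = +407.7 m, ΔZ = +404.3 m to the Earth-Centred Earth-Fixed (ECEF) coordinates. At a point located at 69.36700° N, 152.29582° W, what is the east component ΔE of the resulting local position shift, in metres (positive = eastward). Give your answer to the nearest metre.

At φ = 69.36700°, λ = -152.29582°: sin φ = 0.935857, cos φ = 0.352381, sin λ = -0.464907, cos λ = -0.885360.
ΔE = −sin λ·ΔX + cos λ·ΔY = −(-0.464907)·(85.2) + (-0.885360)·(407.7) = -321.35 m.

ΔE = -321 m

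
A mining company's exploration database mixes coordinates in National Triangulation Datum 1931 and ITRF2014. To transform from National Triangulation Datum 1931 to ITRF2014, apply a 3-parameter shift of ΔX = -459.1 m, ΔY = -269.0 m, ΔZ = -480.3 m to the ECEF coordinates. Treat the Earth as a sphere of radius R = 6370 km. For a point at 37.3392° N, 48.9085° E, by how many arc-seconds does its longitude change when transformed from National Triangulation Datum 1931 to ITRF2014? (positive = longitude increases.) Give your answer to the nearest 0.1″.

Δλ = 6.9″

sin φ = 0.606532, cos φ = 0.795059, sin λ = 0.753661, cos λ = 0.657263.
East component: ΔE = −sin λ·ΔX + cos λ·ΔY = −(0.753661)(-459.1) + (0.657263)(-269.0) = 169.20 m.
1° of latitude spans πR/180 = 111177 m; at latitude φ, 1° of longitude spans that × cos φ = 88392.6 m, so Δλ = 169.20 / 88392.6 × 3600 = 6.891″.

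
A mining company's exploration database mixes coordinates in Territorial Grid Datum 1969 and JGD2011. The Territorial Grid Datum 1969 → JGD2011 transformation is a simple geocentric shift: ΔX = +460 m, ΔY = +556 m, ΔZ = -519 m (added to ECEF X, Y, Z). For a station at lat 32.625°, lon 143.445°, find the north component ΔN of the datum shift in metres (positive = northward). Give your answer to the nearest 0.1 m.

ΔN = -416.4 m

At φ = 32.625°, λ = 143.445°: sin φ = 0.539138, cos φ = 0.842217, sin λ = 0.595594, cos λ = -0.803286.
ΔN = −sin φ cos λ·ΔX − sin φ sin λ·ΔY + cos φ·ΔZ = −(0.539138)(-0.803286)(460) − (0.539138)(0.595594)(556) + (0.842217)(-519) = -416.43 m.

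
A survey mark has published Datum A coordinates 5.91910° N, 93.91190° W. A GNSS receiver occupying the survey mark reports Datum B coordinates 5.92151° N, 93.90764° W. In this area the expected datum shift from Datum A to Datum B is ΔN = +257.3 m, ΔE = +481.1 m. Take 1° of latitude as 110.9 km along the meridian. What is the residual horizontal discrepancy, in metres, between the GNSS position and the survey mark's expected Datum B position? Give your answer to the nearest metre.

15 m

Observed coordinate differences: Δφ = +0.00241°, Δλ = +0.00426°.
Converting to metres (1° lat = 110900 m, cos φ = 0.994668): observed ΔN = 267.3 m, observed ΔE = 469.9 m.
Subtracting the expected shift leaves a residual of 267.3 − (257.3) = 10.0 m north and 469.9 − (481.1) = -11.2 m east.
Residual distance = √(10.0² + (-11.2)²) = 15.0 m.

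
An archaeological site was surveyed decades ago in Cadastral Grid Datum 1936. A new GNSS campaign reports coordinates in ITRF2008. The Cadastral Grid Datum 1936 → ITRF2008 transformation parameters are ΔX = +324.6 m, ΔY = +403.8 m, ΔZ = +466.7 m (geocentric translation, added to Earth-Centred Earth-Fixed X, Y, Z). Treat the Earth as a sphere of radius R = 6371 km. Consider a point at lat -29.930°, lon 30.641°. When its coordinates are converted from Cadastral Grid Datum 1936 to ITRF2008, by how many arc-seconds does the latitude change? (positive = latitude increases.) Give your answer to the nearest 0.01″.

sin φ = -0.498942, cos φ = 0.866636, sin λ = 0.509657, cos λ = 0.860378.
North component: ΔN = −sin φ cos λ·ΔX − sin φ sin λ·ΔY + cos φ·ΔZ = −(-0.498942)(0.860378)(324.6) − (-0.498942)(0.509657)(403.8) + (0.866636)(466.7) = 646.48 m.
1° of latitude spans πR/180 = 111195 m, so Δφ = 646.48 / 111195 × 3600 = 20.930″.

Δφ = 20.93″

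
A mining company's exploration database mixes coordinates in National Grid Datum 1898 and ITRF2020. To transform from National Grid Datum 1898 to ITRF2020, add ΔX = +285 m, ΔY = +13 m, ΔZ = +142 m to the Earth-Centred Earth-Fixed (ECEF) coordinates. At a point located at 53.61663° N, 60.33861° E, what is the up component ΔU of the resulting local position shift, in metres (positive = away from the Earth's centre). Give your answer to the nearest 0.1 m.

ΔU = 204.7 m

The local up (radial) axis is (cos φ cos λ, cos φ sin λ, sin φ), giving ΔU = 83.662 + 6.701 + 114.319 = 204.68 m.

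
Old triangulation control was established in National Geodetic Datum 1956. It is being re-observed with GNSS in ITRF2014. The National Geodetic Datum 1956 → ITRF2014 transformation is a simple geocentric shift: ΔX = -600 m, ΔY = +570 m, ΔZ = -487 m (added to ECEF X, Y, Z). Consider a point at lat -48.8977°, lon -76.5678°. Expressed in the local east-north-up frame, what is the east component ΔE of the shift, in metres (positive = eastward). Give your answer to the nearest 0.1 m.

At φ = -48.8977°, λ = -76.5678°: sin φ = -0.753537, cos φ = 0.657405, sin λ = -0.972645, cos λ = 0.232295.
ΔE = −sin λ·ΔX + cos λ·ΔY = −(-0.972645)·(-600) + (0.232295)·(570) = -451.18 m.

ΔE = -451.2 m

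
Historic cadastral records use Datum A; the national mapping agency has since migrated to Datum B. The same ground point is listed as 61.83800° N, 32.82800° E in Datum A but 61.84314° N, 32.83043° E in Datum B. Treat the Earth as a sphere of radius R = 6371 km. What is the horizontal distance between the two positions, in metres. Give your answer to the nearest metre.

Δφ = 61.84314° − 61.83800° = +0.00514°; Δλ = 32.83043° − 32.82800° = +0.00243°.
1° along a meridian = πR/180 = 111195 m.
ΔN = Δφ × 111195 = 571.5 m; ΔE = Δλ × 111195 × cos(61.83800°) = +0.00243 × 111195 × 0.471966 = 127.5 m.
Distance = √(ΔE² + ΔN²) = √(127.5² + 571.5²) = 585.6 m.

586 m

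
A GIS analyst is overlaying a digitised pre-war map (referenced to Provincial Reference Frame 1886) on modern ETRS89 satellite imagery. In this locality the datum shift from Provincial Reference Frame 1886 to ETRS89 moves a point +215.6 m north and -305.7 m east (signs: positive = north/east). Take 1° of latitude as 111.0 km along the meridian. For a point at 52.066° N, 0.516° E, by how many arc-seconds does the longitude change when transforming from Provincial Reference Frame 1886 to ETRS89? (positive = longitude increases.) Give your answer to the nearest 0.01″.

At latitude 52.066°, cos φ = 0.614753.
1° of longitude at this latitude = 111.0 × cos φ = 68.24 km, so Δλ = -305.7 / 68237.6 = -0.0044799° = -16.128″.

Δλ = -16.13″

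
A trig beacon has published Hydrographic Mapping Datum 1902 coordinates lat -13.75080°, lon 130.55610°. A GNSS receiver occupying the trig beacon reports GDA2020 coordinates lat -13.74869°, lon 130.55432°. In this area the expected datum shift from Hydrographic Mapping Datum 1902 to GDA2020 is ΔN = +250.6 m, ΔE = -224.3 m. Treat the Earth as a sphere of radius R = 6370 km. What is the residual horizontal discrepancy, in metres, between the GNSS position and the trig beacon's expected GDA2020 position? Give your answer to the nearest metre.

36 m

Observed coordinate differences: Δφ = +0.00211°, Δλ = -0.00178°.
Converting to metres (1° lat = 111177 m, cos φ = 0.971339): observed ΔN = 234.6 m, observed ΔE = -192.2 m.
Subtracting the expected shift leaves a residual of 234.6 − (250.6) = -16.0 m north and -192.2 − (-224.3) = 32.1 m east.
Residual distance = √((-16.0)² + 32.1²) = 35.9 m.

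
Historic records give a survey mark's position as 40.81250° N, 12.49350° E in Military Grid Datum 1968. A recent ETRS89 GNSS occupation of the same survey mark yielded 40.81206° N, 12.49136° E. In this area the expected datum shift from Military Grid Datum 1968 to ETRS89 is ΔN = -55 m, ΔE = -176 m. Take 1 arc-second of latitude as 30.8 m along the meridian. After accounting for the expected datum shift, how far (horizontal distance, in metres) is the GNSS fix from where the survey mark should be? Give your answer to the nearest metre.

7 m

Observed coordinate differences: Δφ = -0.00044°, Δλ = -0.00214°.
Converting to metres (1° lat = 110880 m, cos φ = 0.756852): observed ΔN = -48.8 m, observed ΔE = -179.6 m.
Subtracting the expected shift leaves a residual of -48.8 − (-55) = 6.2 m north and -179.6 − (-176) = -3.6 m east.
Residual distance = √(6.2² + (-3.6)²) = 7.2 m.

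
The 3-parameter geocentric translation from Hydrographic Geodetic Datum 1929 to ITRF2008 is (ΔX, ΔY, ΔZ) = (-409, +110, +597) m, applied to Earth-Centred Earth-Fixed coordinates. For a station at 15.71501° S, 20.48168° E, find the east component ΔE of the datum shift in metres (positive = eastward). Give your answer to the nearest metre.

The local east axis at (φ, λ) is (−sin λ, cos λ, 0), so ΔE = −sin(20.48168°)·(-409) + cos(20.48168°)·110 = 246.16 m.

ΔE = 246 m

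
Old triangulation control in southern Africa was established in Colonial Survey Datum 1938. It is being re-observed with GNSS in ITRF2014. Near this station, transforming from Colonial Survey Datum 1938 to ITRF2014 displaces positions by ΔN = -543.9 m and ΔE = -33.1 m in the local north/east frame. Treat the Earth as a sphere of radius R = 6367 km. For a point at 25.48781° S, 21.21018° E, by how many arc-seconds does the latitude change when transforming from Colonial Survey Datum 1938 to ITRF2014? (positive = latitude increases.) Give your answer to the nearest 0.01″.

On a sphere of radius R, 1 rad of latitude = R, so Δφ = ΔN / R = -543.9 / 6367000 = -8.5425e-05 rad = -17.620″.

Δφ = -17.62″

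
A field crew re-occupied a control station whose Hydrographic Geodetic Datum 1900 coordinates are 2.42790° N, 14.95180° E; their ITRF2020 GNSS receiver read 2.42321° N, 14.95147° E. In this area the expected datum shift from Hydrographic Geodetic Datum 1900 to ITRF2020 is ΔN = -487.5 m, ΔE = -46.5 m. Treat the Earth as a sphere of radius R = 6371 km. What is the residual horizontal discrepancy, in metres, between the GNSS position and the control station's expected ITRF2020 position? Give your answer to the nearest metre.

Observed coordinate differences: Δφ = -0.00469°, Δλ = -0.00033°.
Converting to metres (1° lat = 111195 m, cos φ = 0.999102): observed ΔN = -521.5 m, observed ΔE = -36.7 m.
Subtracting the expected shift leaves a residual of -521.5 − (-487.5) = -34.0 m north and -36.7 − (-46.5) = 9.8 m east.
Residual distance = √((-34.0)² + 9.8²) = 35.4 m.

35 m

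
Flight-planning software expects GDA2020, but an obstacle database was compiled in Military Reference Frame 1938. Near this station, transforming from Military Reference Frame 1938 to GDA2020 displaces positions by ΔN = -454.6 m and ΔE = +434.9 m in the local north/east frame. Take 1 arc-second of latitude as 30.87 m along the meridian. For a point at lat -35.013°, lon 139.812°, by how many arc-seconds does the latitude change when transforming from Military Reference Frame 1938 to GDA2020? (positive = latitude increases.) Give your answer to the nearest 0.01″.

1″ of latitude = 30.87 m, so Δφ = -454.6 / 30.87 = -14.726″.

Δφ = -14.73″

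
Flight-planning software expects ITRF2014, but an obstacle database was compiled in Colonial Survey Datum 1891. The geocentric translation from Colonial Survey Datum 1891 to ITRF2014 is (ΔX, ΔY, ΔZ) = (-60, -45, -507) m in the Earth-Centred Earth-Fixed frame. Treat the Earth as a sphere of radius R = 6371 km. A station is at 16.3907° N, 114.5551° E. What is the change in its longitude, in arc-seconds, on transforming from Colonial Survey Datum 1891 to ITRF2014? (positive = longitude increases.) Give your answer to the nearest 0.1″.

sin φ = 0.282186, cos φ = 0.959360, sin λ = 0.909562, cos λ = -0.415568.
East component: ΔE = −sin λ·ΔX + cos λ·ΔY = −(0.909562)(-60) + (-0.415568)(-45) = 73.27 m.
1° of latitude spans πR/180 = 111195 m; at latitude φ, 1° of longitude spans that × cos φ = 106675.9 m, so Δλ = 73.27 / 106675.9 × 3600 = 2.473″.

Δλ = 2.5″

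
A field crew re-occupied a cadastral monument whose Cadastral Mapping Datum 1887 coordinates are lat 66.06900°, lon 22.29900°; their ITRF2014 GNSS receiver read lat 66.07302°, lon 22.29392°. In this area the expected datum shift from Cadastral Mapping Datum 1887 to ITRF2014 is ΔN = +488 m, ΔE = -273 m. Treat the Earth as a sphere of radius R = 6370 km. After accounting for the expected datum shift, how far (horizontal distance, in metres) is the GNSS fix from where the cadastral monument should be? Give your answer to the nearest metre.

60 m

Observed coordinate differences: Δφ = +0.00402°, Δλ = -0.00508°.
Converting to metres (1° lat = 111177 m, cos φ = 0.405636): observed ΔN = 446.9 m, observed ΔE = -229.1 m.
Subtracting the expected shift leaves a residual of 446.9 − (488) = -41.1 m north and -229.1 − (-273) = 43.9 m east.
Residual distance = √((-41.1)² + 43.9²) = 60.1 m.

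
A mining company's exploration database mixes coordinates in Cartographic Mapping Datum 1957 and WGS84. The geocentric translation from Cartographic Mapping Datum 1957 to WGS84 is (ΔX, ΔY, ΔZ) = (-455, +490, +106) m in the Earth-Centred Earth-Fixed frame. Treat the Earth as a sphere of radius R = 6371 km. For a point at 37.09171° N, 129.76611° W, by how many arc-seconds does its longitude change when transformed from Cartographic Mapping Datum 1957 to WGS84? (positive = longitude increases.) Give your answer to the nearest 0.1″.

Δλ = -26.9″

sin φ = 0.603093, cos φ = 0.797671, sin λ = -0.768662, cos λ = -0.639655.
East component: ΔE = −sin λ·ΔX + cos λ·ΔY = −(-0.768662)(-455) + (-0.639655)(490) = -663.17 m.
1° of latitude spans πR/180 = 111195 m; at latitude φ, 1° of longitude spans that × cos φ = 88697.0 m, so Δλ = -663.17 / 88697.0 × 3600 = -26.917″.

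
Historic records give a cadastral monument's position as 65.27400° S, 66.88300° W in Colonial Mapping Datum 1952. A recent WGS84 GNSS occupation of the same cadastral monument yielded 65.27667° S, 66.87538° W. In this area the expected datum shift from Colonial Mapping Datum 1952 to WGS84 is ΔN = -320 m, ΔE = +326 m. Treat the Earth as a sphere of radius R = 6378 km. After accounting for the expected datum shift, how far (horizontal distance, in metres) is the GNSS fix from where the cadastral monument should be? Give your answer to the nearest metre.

Observed coordinate differences: Δφ = -0.00267°, Δλ = +0.00762°.
Converting to metres (1° lat = 111317 m, cos φ = 0.418279): observed ΔN = -297.2 m, observed ΔE = 354.8 m.
Subtracting the expected shift leaves a residual of -297.2 − (-320) = 22.8 m north and 354.8 − (326) = 28.8 m east.
Residual distance = √(22.8² + 28.8²) = 36.7 m.

37 m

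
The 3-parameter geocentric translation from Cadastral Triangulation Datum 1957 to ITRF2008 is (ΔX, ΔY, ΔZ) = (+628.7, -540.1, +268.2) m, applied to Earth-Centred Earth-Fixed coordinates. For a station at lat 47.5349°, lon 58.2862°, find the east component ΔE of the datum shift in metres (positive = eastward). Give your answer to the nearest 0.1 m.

ΔE = -818.7 m

At φ = 47.5349°, λ = 58.2862°: sin φ = 0.737689, cos φ = 0.675141, sin λ = 0.850685, cos λ = 0.525677.
ΔE = −sin λ·ΔX + cos λ·ΔY = −(0.850685)·(628.7) + (0.525677)·(-540.1) = -818.74 m.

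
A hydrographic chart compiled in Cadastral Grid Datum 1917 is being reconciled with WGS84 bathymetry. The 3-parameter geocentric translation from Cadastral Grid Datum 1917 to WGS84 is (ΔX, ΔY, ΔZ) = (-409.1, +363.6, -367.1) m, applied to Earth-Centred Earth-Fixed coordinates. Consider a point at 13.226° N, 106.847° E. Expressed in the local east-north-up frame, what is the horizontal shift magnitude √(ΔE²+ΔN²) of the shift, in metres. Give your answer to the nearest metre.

545 m

At φ = 13.226°, λ = 106.847°: sin φ = 0.228793, cos φ = 0.973475, sin λ = 0.957082, cos λ = -0.289817.
ΔE = −sin λ·ΔX + cos λ·ΔY = −(0.957082)·(-409.1) + (-0.289817)·(363.6) = 286.16 m.
ΔN = −sin φ cos λ·ΔX − sin φ sin λ·ΔY + cos φ·ΔZ = −(0.228793)(-0.289817)(-409.1) − (0.228793)(0.957082)(363.6) + (0.973475)(-367.1) = -464.11 m.
Horizontal magnitude = √(ΔE² + ΔN²) = √(286.16² + (-464.11)²) = 545.24 m.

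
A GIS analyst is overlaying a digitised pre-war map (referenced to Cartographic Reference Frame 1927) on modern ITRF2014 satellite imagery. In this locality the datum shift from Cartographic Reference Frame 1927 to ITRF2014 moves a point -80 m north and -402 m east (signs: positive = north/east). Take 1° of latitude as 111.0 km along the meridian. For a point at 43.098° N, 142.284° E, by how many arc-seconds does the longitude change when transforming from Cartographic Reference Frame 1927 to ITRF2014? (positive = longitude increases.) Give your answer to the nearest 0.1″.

Δλ = -17.9″

At latitude 43.098°, cos φ = 0.730186.
1° of longitude at this latitude = 111.0 × cos φ = 81.05 km, so Δλ = -402.0 / 81050.7 = -0.0049599° = -17.855″.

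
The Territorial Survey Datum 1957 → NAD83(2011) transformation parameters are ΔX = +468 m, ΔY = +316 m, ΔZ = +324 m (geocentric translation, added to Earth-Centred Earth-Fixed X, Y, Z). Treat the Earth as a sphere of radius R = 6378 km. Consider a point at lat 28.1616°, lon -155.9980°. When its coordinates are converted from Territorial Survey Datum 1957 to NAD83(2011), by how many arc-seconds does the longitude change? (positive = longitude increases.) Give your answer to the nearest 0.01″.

sin φ = 0.471960, cos φ = 0.881620, sin λ = -0.406769, cos λ = -0.913531.
East component: ΔE = −sin λ·ΔX + cos λ·ΔY = −(-0.406769)(468) + (-0.913531)(316) = -98.31 m.
1° of latitude spans πR/180 = 111317 m; at latitude φ, 1° of longitude spans that × cos φ = 98139.4 m, so Δλ = -98.31 / 98139.4 × 3600 = -3.606″.

Δλ = -3.61″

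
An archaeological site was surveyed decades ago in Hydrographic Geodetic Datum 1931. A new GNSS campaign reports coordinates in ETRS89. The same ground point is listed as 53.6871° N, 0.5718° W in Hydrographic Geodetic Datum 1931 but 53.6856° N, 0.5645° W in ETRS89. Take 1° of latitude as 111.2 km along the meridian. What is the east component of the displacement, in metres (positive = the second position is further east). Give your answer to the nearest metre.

ΔE = 481 m

Δφ = 53.6856° − 53.6871° = -0.0015°; Δλ = -0.5645° − -0.5718° = +0.0073°.
ΔN = Δφ × 111200 = -166.8 m; ΔE = Δλ × 111200 × cos(53.6871°) = +0.0073 × 111200 × 0.592195 = 480.7 m.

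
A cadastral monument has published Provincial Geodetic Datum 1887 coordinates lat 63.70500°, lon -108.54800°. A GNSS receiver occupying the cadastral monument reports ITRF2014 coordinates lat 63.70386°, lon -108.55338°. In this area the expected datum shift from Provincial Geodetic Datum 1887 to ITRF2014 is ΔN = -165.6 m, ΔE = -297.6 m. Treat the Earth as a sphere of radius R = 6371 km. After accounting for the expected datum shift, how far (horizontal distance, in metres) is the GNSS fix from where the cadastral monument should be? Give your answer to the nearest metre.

Observed coordinate differences: Δφ = -0.00114°, Δλ = -0.00538°.
Converting to metres (1° lat = 111195 m, cos φ = 0.442993): observed ΔN = -126.8 m, observed ΔE = -265.0 m.
Subtracting the expected shift leaves a residual of -126.8 − (-165.6) = 38.8 m north and -265.0 − (-297.6) = 32.6 m east.
Residual distance = √(38.8² + 32.6²) = 50.7 m.

51 m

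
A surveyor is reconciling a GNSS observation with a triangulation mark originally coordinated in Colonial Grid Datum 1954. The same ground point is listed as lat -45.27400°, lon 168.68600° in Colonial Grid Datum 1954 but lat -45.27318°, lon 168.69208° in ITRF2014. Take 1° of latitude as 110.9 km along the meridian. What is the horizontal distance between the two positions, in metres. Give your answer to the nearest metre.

Δφ = -45.27318° − -45.27400° = +0.00082°; Δλ = 168.69208° − 168.68600° = +0.00608°.
ΔN = Δφ × 110900 = 90.9 m; ΔE = Δλ × 110900 × cos(-45.27400°) = +0.00608 × 110900 × 0.703717 = 474.5 m.
Distance = √(ΔE² + ΔN²) = √(474.5² + 90.9²) = 483.1 m.

483 m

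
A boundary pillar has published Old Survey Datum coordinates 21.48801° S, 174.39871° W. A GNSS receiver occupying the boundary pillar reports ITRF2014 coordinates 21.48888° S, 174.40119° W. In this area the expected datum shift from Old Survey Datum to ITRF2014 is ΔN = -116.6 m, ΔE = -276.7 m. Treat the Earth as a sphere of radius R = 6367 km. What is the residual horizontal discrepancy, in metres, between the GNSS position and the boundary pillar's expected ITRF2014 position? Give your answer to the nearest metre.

28 m

Observed coordinate differences: Δφ = -0.00087°, Δλ = -0.00248°.
Converting to metres (1° lat = 111125 m, cos φ = 0.930494): observed ΔN = -96.7 m, observed ΔE = -256.4 m.
Subtracting the expected shift leaves a residual of -96.7 − (-116.6) = 19.9 m north and -256.4 − (-276.7) = 20.3 m east.
Residual distance = √(19.9² + 20.3²) = 28.4 m.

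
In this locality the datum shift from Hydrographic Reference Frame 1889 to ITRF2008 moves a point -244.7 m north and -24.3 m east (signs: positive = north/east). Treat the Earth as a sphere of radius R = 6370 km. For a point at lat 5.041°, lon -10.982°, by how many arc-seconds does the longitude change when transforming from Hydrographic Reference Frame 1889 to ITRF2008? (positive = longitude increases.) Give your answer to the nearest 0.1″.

At latitude 5.041°, cos φ = 0.996132.
One radian of longitude at latitude φ spans R cos φ, so Δλ = ΔE / (R cos φ) = -24.3 / (6370000 × 0.996132) = -3.8296e-06 rad = -0.790″.

Δλ = -0.8″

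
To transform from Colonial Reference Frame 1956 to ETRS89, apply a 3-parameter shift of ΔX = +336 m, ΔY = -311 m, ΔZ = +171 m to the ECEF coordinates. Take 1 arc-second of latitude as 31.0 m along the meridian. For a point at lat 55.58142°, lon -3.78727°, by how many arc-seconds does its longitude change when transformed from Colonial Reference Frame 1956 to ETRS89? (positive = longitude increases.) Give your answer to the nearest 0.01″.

Δλ = -16.44″

sin φ = 0.824930, cos φ = 0.565235, sin λ = -0.066052, cos λ = 0.997816.
East component: ΔE = −sin λ·ΔX + cos λ·ΔY = −(-0.066052)(336) + (0.997816)(-311) = -288.13 m.
1° of latitude spans 3600 × 31.00 = 111600 m; at latitude φ, 1° of longitude spans that × cos φ = 63080.2 m, so Δλ = -288.13 / 63080.2 × 3600 = -16.443″.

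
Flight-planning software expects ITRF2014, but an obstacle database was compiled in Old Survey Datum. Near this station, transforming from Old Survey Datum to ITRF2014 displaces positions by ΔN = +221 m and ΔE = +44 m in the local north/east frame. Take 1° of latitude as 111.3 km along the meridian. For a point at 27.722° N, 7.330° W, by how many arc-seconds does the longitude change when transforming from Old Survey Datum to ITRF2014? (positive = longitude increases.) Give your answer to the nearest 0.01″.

At latitude 27.722°, cos φ = 0.885215.
1° of longitude at this latitude = 111.3 × cos φ = 98.52 km, so Δλ = 44.0 / 98524.4 = 0.0004466° = 1.608″.

Δλ = 1.61″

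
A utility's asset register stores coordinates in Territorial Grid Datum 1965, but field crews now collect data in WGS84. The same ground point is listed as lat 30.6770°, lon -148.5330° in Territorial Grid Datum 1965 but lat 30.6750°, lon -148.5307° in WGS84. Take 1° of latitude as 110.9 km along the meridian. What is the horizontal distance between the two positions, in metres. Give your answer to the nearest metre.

312 m

Δφ = 30.6750° − 30.6770° = -0.0020°; Δλ = -148.5307° − -148.5330° = +0.0023°.
ΔN = Δφ × 110900 = -221.8 m; ΔE = Δλ × 110900 × cos(30.6770°) = +0.0023 × 110900 × 0.860057 = 219.4 m.
Distance = √(ΔE² + ΔN²) = √(219.4² + (-221.8)²) = 312.0 m.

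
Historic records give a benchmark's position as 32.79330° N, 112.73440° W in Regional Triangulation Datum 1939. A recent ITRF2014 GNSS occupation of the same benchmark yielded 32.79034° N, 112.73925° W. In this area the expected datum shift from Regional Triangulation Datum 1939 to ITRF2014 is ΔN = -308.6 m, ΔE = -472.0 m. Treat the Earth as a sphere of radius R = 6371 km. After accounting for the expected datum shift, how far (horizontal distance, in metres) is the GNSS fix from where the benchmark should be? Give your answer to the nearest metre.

Observed coordinate differences: Δφ = -0.00296°, Δλ = -0.00485°.
Converting to metres (1° lat = 111195 m, cos φ = 0.840630): observed ΔN = -329.1 m, observed ΔE = -453.3 m.
Subtracting the expected shift leaves a residual of -329.1 − (-308.6) = -20.5 m north and -453.3 − (-472.0) = 18.7 m east.
Residual distance = √((-20.5)² + 18.7²) = 27.7 m.

28 m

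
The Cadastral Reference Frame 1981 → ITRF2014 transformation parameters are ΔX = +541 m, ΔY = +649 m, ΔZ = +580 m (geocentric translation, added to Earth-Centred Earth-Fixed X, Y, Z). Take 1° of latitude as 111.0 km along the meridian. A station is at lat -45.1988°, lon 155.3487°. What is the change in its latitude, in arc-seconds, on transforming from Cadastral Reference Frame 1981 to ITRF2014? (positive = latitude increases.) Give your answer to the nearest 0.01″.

Δφ = 8.17″

sin φ = -0.709556, cos φ = 0.704649, sin λ = 0.417095, cos λ = -0.908863.
North component: ΔN = −sin φ cos λ·ΔX − sin φ sin λ·ΔY + cos φ·ΔZ = −(-0.709556)(-0.908863)(541) − (-0.709556)(0.417095)(649) + (0.704649)(580) = 251.88 m.
1° of latitude spans 111000 m, so Δφ = 251.88 / 111000 × 3600 = 8.169″.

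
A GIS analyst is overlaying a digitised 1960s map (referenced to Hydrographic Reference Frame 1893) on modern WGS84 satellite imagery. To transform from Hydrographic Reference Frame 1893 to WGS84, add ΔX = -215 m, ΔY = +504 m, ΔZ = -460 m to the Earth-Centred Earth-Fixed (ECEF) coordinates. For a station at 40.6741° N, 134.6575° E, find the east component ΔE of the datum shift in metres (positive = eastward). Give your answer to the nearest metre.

At φ = 40.6741°, λ = 134.6575°: sin φ = 0.651756, cos φ = 0.758429, sin λ = 0.711321, cos λ = -0.702867.
ΔE = −sin λ·ΔX + cos λ·ΔY = −(0.711321)·(-215) + (-0.702867)·(504) = -201.31 m.

ΔE = -201 m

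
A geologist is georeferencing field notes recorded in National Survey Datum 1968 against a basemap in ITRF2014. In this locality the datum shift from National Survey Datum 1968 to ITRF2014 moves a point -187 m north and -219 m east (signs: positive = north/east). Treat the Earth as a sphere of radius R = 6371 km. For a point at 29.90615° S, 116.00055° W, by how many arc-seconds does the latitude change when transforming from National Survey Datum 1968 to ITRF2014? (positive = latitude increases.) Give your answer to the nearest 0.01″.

On a sphere of radius R, 1 rad of latitude = R, so Δφ = ΔN / R = -187.0 / 6371000 = -2.9352e-05 rad = -6.054″.

Δφ = -6.05″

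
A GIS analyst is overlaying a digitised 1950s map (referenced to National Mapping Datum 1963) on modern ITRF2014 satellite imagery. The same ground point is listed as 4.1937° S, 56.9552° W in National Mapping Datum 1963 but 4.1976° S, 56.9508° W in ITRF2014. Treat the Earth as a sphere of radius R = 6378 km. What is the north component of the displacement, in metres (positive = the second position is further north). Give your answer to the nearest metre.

ΔN = -434 m

Δφ = -4.1976° − -4.1937° = -0.0039°; Δλ = -56.9508° − -56.9552° = +0.0044°.
1° along a meridian = πR/180 = 111317 m.
ΔN = Δφ × 111317 = -434.1 m; ΔE = Δλ × 111317 × cos(-4.1937°) = +0.0044 × 111317 × 0.997323 = 488.5 m.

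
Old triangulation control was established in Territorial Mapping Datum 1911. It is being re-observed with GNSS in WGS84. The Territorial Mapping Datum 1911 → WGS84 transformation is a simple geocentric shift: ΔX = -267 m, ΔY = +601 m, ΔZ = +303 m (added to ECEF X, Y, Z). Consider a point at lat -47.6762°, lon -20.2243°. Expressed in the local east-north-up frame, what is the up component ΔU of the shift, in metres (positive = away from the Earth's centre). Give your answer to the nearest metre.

ΔU = -533 m

At φ = -47.6762°, λ = -20.2243°: sin φ = -0.739351, cos φ = 0.673320, sin λ = -0.345696, cos λ = 0.938346.
ΔU = cos φ cos λ·ΔX + cos φ sin λ·ΔY + sin φ·ΔZ = (0.673320)(0.938346)(-267) + (0.673320)(-0.345696)(601) + (-0.739351)(303) = -532.61 m.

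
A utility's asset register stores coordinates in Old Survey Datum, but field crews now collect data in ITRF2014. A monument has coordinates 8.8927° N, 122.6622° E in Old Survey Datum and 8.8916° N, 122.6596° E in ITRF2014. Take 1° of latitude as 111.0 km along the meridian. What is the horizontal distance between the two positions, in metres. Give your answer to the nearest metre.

310 m

Δφ = 8.8916° − 8.8927° = -0.0011°; Δλ = 122.6596° − 122.6622° = -0.0026°.
ΔN = Δφ × 111000 = -122.1 m; ΔE = Δλ × 111000 × cos(8.8927°) = -0.0026 × 111000 × 0.987980 = -285.1 m.
Distance = √(ΔE² + ΔN²) = √((-285.1)² + (-122.1)²) = 310.2 m.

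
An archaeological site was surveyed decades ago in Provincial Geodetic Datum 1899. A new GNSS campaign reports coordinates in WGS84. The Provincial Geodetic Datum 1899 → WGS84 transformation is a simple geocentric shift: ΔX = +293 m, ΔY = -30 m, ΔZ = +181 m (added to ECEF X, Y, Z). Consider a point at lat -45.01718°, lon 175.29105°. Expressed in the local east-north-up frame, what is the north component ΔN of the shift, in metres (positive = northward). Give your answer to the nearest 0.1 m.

The local north axis is (−sin φ cos λ, −sin φ sin λ, cos φ), giving ΔN = -206.545 − 1.742 + 127.948 = -80.34 m.

ΔN = -80.3 m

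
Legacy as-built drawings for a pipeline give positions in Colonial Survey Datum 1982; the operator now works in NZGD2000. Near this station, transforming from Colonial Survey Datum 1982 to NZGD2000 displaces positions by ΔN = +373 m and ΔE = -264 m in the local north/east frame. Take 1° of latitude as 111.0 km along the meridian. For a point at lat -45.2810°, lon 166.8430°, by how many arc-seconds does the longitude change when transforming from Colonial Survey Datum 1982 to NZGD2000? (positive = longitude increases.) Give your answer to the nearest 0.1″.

At latitude -45.2810°, cos φ = 0.703630.
1° of longitude at this latitude = 111.0 × cos φ = 78.10 km, so Δλ = -264.0 / 78103.0 = -0.0033802° = -12.169″.

Δλ = -12.2″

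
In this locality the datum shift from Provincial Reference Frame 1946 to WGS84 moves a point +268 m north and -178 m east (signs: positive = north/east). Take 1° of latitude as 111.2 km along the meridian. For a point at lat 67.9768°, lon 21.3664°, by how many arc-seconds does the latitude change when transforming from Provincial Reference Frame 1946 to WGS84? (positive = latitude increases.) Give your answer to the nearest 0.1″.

Δφ = 8.7″

1° of latitude = 111.2 km, so Δφ = 268.0 / 111200 = 0.0024101° = 8.676″.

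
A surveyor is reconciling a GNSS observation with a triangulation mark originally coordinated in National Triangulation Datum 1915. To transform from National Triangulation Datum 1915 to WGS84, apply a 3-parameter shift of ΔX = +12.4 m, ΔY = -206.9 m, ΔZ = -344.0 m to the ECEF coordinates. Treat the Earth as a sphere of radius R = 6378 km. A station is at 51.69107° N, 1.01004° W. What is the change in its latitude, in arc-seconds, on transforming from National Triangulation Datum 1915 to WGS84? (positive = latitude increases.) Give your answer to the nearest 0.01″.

sin φ = 0.784680, cos φ = 0.619901, sin λ = -0.017628, cos λ = 0.999845.
North component: ΔN = −sin φ cos λ·ΔX − sin φ sin λ·ΔY + cos φ·ΔZ = −(0.784680)(0.999845)(12.4) − (0.784680)(-0.017628)(-206.9) + (0.619901)(-344.0) = -225.84 m.
1° of latitude spans πR/180 = 111317 m, so Δφ = -225.84 / 111317 × 3600 = -7.304″.

Δφ = -7.30″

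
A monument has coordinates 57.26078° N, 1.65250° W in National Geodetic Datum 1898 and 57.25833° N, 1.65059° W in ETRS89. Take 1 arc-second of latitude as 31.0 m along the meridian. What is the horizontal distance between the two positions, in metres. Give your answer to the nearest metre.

Δφ = 57.25833° − 57.26078° = -0.00245°; Δλ = -1.65059° − -1.65250° = +0.00191°.
1° of latitude = 3600 × 31.00 = 111600 m.
ΔN = Δφ × 111600 = -273.4 m; ΔE = Δλ × 111600 × cos(57.26078°) = +0.00191 × 111600 × 0.540816 = 115.3 m.
Distance = √(ΔE² + ΔN²) = √(115.3² + (-273.4)²) = 296.7 m.

297 m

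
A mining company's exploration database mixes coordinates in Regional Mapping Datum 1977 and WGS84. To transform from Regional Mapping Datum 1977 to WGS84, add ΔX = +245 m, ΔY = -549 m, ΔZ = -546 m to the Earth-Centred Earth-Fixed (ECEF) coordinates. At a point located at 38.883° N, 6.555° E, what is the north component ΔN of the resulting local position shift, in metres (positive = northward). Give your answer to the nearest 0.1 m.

ΔN = -538.5 m

The local north axis is (−sin φ cos λ, −sin φ sin λ, cos φ), giving ΔN = -152.789 + 39.341 − 425.022 = -538.47 m.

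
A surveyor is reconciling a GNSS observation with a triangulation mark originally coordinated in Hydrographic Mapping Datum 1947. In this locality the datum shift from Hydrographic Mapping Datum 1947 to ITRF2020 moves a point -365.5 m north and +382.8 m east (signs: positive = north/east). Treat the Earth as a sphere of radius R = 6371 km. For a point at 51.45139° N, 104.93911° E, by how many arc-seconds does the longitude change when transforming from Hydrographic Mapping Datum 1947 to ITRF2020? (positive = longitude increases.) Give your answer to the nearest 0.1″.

At latitude 51.45139°, cos φ = 0.623178.
One radian of longitude at latitude φ spans R cos φ, so Δλ = ΔE / (R cos φ) = 382.8 / (6371000 × 0.623178) = 9.6417e-05 rad = 19.887″.

Δλ = 19.9″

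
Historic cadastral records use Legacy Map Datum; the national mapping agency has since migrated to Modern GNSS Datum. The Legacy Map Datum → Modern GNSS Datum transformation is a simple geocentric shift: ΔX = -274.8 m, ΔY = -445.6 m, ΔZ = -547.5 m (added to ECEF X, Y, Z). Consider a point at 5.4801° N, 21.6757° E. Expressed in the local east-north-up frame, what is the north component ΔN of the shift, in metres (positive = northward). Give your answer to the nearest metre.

ΔN = -505 m

At φ = 5.4801°, λ = 21.6757°: sin φ = 0.095500, cos φ = 0.995429, sin λ = 0.369353, cos λ = 0.929289.
ΔN = −sin φ cos λ·ΔX − sin φ sin λ·ΔY + cos φ·ΔZ = −(0.095500)(0.929289)(-274.8) − (0.095500)(0.369353)(-445.6) + (0.995429)(-547.5) = -504.89 m.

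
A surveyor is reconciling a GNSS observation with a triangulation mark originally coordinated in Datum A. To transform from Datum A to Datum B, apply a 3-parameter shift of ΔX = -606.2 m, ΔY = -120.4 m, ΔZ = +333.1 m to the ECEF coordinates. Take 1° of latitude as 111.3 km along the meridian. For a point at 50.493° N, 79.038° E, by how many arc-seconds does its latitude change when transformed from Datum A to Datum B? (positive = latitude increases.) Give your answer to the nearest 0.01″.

sin φ = 0.771547, cos φ = 0.636172, sin λ = 0.981754, cos λ = 0.190158.
North component: ΔN = −sin φ cos λ·ΔX − sin φ sin λ·ΔY + cos φ·ΔZ = −(0.771547)(0.190158)(-606.2) − (0.771547)(0.981754)(-120.4) + (0.636172)(333.1) = 392.05 m.
1° of latitude spans 111300 m, so Δφ = 392.05 / 111300 × 3600 = 12.681″.

Δφ = 12.68″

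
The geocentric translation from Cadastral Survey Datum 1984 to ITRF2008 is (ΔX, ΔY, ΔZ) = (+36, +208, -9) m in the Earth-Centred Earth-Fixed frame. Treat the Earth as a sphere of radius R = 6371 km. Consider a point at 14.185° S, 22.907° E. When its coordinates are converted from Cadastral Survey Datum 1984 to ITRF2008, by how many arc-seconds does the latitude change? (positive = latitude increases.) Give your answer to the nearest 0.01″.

sin φ = -0.245054, cos φ = 0.969510, sin λ = 0.389236, cos λ = 0.921138.
North component: ΔN = −sin φ cos λ·ΔX − sin φ sin λ·ΔY + cos φ·ΔZ = −(-0.245054)(0.921138)(36) − (-0.245054)(0.389236)(208) + (0.969510)(-9) = 19.24 m.
1° of latitude spans πR/180 = 111195 m, so Δφ = 19.24 / 111195 × 3600 = 0.623″.

Δφ = 0.62″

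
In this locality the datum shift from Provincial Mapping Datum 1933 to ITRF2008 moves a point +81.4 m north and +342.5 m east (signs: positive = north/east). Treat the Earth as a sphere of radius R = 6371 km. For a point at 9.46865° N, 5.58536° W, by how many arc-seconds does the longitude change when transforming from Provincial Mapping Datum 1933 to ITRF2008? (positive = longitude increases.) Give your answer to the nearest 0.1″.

Δλ = 11.2″

At latitude 9.46865°, cos φ = 0.986376.
One radian of longitude at latitude φ spans R cos φ, so Δλ = ΔE / (R cos φ) = 342.5 / (6371000 × 0.986376) = 5.4502e-05 rad = 11.242″.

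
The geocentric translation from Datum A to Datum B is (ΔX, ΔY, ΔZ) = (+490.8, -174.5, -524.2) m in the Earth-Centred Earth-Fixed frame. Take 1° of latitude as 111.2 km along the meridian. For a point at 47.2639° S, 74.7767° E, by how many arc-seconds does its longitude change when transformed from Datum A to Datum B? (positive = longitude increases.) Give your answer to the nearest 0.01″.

Δλ = -24.78″

sin φ = -0.734487, cos φ = 0.678623, sin λ = 0.964910, cos λ = 0.262582.
East component: ΔE = −sin λ·ΔX + cos λ·ΔY = −(0.964910)(490.8) + (0.262582)(-174.5) = -519.40 m.
1° of latitude spans 111200 m; at latitude φ, 1° of longitude spans that × cos φ = 75462.8 m, so Δλ = -519.40 / 75462.8 × 3600 = -24.778″.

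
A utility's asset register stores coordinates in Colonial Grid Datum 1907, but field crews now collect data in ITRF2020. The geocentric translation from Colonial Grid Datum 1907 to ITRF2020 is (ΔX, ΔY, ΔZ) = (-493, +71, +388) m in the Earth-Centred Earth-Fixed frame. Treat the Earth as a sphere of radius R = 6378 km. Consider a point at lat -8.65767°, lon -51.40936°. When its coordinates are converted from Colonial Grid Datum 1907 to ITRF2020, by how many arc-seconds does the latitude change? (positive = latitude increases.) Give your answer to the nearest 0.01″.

Δφ = 10.64″

sin φ = -0.150530, cos φ = 0.988605, sin λ = -0.781622, cos λ = 0.623752.
North component: ΔN = −sin φ cos λ·ΔX − sin φ sin λ·ΔY + cos φ·ΔZ = −(-0.150530)(0.623752)(-493) − (-0.150530)(-0.781622)(71) + (0.988605)(388) = 328.94 m.
1° of latitude spans πR/180 = 111317 m, so Δφ = 328.94 / 111317 × 3600 = 10.638″.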